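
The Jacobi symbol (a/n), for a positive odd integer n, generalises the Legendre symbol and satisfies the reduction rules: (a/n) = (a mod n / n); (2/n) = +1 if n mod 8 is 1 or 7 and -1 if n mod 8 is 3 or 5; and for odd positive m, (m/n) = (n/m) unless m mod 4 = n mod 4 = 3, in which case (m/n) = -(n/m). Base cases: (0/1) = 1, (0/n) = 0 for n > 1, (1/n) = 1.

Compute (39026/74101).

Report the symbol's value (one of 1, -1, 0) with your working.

39026 = 2^1·19513; (2/74101) = -1 since 74101 mod 8 = 5, so (39026/74101) = (-1)^1·(19513/74101); sign now -1
reciprocity: (19513/74101) = +1·(74101/19513) since 19513 mod 4 = 1, 74101 mod 4 = 1; sign now -1
(74101/19513) = (15562/19513)   [reduce mod 19513]
15562 = 2^1·7781; (2/19513) = +1 since 19513 mod 8 = 1, so (15562/19513) = (+1)^1·(7781/19513); sign now -1
reciprocity: (7781/19513) = +1·(19513/7781) since 7781 mod 4 = 1, 19513 mod 4 = 1; sign now -1
(19513/7781) = (3951/7781)   [reduce mod 7781]
reciprocity: (3951/7781) = +1·(7781/3951) since 3951 mod 4 = 3, 7781 mod 4 = 1; sign now -1
(7781/3951) = (3830/3951)   [reduce mod 3951]
3830 = 2^1·1915; (2/3951) = +1 since 3951 mod 8 = 7, so (3830/3951) = (+1)^1·(1915/3951); sign now -1
reciprocity: (1915/3951) = -1·(3951/1915) since 1915 mod 4 = 3, 3951 mod 4 = 3; sign now +1
(3951/1915) = (121/1915)   [reduce mod 1915]
reciprocity: (121/1915) = +1·(1915/121) since 121 mod 4 = 1, 1915 mod 4 = 3; sign now +1
(1915/121) = (100/121)   [reduce mod 121]
100 = 2^2·25; (2/121) = +1 since 121 mod 8 = 1, so (100/121) = (+1)^2·(25/121); sign now +1
reciprocity: (25/121) = +1·(121/25) since 25 mod 4 = 1, 121 mod 4 = 1; sign now +1
(121/25) = (21/25)   [reduce mod 25]
reciprocity: (21/25) = +1·(25/21) since 21 mod 4 = 1, 25 mod 4 = 1; sign now +1
(25/21) = (4/21)   [reduce mod 21]
4 = 2^2·1; (2/21) = -1 since 21 mod 8 = 5, so (4/21) = (-1)^2·(1/21); sign now +1
(1/21) = 1; final value = sign = +1

1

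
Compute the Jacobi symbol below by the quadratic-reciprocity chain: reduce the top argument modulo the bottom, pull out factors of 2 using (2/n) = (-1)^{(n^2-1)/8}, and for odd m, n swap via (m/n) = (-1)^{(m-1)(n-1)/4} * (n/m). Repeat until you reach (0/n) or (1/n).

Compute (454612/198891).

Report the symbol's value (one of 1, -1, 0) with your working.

1

(454612/198891) = (56830/198891)   [reduce mod 198891]
56830 = 2^1·28415; (2/198891) = -1 since 198891 mod 8 = 3, so (56830/198891) = (-1)^1·(28415/198891); sign now -1
reciprocity: (28415/198891) = -1·(198891/28415) since 28415 mod 4 = 3, 198891 mod 4 = 3; sign now +1
(198891/28415) = (28401/28415)   [reduce mod 28415]
reciprocity: (28401/28415) = +1·(28415/28401) since 28401 mod 4 = 1, 28415 mod 4 = 3; sign now +1
(28415/28401) = (14/28401)   [reduce mod 28401]
14 = 2^1·7; (2/28401) = +1 since 28401 mod 8 = 1, so (14/28401) = (+1)^1·(7/28401); sign now +1
reciprocity: (7/28401) = +1·(28401/7) since 7 mod 4 = 3, 28401 mod 4 = 1; sign now +1
(28401/7) = (2/7)   [reduce mod 7]
2 = 2^1·1; (2/7) = +1 since 7 mod 8 = 7, so (2/7) = (+1)^1·(1/7); sign now +1
(1/7) = 1; final value = sign = +1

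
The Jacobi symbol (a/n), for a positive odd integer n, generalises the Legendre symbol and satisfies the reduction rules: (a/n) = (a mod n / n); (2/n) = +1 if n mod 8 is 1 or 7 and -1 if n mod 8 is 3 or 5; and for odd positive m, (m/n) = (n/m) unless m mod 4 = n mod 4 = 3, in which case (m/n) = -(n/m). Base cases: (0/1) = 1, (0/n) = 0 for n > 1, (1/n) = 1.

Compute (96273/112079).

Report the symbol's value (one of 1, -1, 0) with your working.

-1

reciprocity: (96273/112079) = +1·(112079/96273) since 96273 mod 4 = 1, 112079 mod 4 = 3; sign now +1
(112079/96273) = (15806/96273)   [reduce mod 96273]
15806 = 2^1·7903; (2/96273) = +1 since 96273 mod 8 = 1, so (15806/96273) = (+1)^1·(7903/96273); sign now +1
reciprocity: (7903/96273) = +1·(96273/7903) since 7903 mod 4 = 3, 96273 mod 4 = 1; sign now +1
(96273/7903) = (1437/7903)   [reduce mod 7903]
reciprocity: (1437/7903) = +1·(7903/1437) since 1437 mod 4 = 1, 7903 mod 4 = 3; sign now +1
(7903/1437) = (718/1437)   [reduce mod 1437]
718 = 2^1·359; (2/1437) = -1 since 1437 mod 8 = 5, so (718/1437) = (-1)^1·(359/1437); sign now -1
reciprocity: (359/1437) = +1·(1437/359) since 359 mod 4 = 3, 1437 mod 4 = 1; sign now -1
(1437/359) = (1/359)   [reduce mod 359]
(1/359) = 1; final value = sign = -1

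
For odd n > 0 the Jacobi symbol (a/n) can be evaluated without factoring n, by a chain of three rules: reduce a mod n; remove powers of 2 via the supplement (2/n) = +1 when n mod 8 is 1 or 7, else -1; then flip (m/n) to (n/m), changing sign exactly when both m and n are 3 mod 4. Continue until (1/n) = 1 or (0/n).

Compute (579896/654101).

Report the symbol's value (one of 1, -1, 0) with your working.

-1

579896 = 2^3·72487; (2/654101) = -1 since 654101 mod 8 = 5, so (579896/654101) = (-1)^3·(72487/654101); sign now -1
reciprocity: (72487/654101) = +1·(654101/72487) since 72487 mod 4 = 3, 654101 mod 4 = 1; sign now -1
(654101/72487) = (1718/72487)   [reduce mod 72487]
1718 = 2^1·859; (2/72487) = +1 since 72487 mod 8 = 7, so (1718/72487) = (+1)^1·(859/72487); sign now -1
reciprocity: (859/72487) = -1·(72487/859) since 859 mod 4 = 3, 72487 mod 4 = 3; sign now +1
(72487/859) = (331/859)   [reduce mod 859]
reciprocity: (331/859) = -1·(859/331) since 331 mod 4 = 3, 859 mod 4 = 3; sign now -1
(859/331) = (197/331)   [reduce mod 331]
reciprocity: (197/331) = +1·(331/197) since 197 mod 4 = 1, 331 mod 4 = 3; sign now -1
(331/197) = (134/197)   [reduce mod 197]
134 = 2^1·67; (2/197) = -1 since 197 mod 8 = 5, so (134/197) = (-1)^1·(67/197); sign now +1
reciprocity: (67/197) = +1·(197/67) since 67 mod 4 = 3, 197 mod 4 = 1; sign now +1
(197/67) = (63/67)   [reduce mod 67]
reciprocity: (63/67) = -1·(67/63) since 63 mod 4 = 3, 67 mod 4 = 3; sign now -1
(67/63) = (4/63)   [reduce mod 63]
4 = 2^2·1; (2/63) = +1 since 63 mod 8 = 7, so (4/63) = (+1)^2·(1/63); sign now -1
(1/63) = 1; final value = sign = -1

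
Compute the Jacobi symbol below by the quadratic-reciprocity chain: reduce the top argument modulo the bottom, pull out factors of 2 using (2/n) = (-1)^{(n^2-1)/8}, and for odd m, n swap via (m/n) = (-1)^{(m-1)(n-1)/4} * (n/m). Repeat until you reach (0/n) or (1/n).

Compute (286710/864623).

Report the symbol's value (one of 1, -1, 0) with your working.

factor out 2^1: 286710 = 2^1·143355; with 864623 mod 8 = 7, (2/864623) = +1; sign now +1; continue with (143355/864623)
flip (143355/864623) -> (864623/143355): both odd, 143355 mod 4 = 3, 864623 mod 4 = 3, so the flip contributes -1; sign now -1
(864623/143355): 864623 mod 143355 = 4493, so (864623/143355) = (4493/143355)
flip (4493/143355) -> (143355/4493): both odd, 4493 mod 4 = 1, 143355 mod 4 = 3, so the flip contributes +1; sign now -1
(143355/4493): 143355 mod 4493 = 4072, so (143355/4493) = (4072/4493)
factor out 2^3: 4072 = 2^3·509; with 4493 mod 8 = 5, (2/4493) = -1; sign now +1; continue with (509/4493)
flip (509/4493) -> (4493/509): both odd, 509 mod 4 = 1, 4493 mod 4 = 1, so the flip contributes +1; sign now +1
(4493/509): 4493 mod 509 = 421, so (4493/509) = (421/509)
flip (421/509) -> (509/421): both odd, 421 mod 4 = 1, 509 mod 4 = 1, so the flip contributes +1; sign now +1
(509/421): 509 mod 421 = 88, so (509/421) = (88/421)
factor out 2^3: 88 = 2^3·11; with 421 mod 8 = 5, (2/421) = -1; sign now -1; continue with (11/421)
flip (11/421) -> (421/11): both odd, 11 mod 4 = 3, 421 mod 4 = 1, so the flip contributes +1; sign now -1
(421/11): 421 mod 11 = 3, so (421/11) = (3/11)
flip (3/11) -> (11/3): both odd, 3 mod 4 = 3, 11 mod 4 = 3, so the flip contributes -1; sign now +1
(11/3): 11 mod 3 = 2, so (11/3) = (2/3)
factor out 2^1: 2 = 2^1·1; with 3 mod 8 = 3, (2/3) = -1; sign now -1; continue with (1/3)
reached (1/3) = 1, so the symbol is -1

-1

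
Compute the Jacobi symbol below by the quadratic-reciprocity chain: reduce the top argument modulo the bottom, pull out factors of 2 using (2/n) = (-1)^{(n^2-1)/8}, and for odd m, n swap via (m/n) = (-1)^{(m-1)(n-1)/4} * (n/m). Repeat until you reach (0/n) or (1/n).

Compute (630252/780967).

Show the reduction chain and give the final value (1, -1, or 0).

1

factor out 2^2: 630252 = 2^2·157563; with 780967 mod 8 = 7, (2/780967) = +1; sign now +1; continue with (157563/780967)
flip (157563/780967) -> (780967/157563): both odd, 157563 mod 4 = 3, 780967 mod 4 = 3, so the flip contributes -1; sign now -1
(780967/157563): 780967 mod 157563 = 150715, so (780967/157563) = (150715/157563)
flip (150715/157563) -> (157563/150715): both odd, 150715 mod 4 = 3, 157563 mod 4 = 3, so the flip contributes -1; sign now +1
(157563/150715): 157563 mod 150715 = 6848, so (157563/150715) = (6848/150715)
factor out 2^6: 6848 = 2^6·107; with 150715 mod 8 = 3, (2/150715) = -1; sign now +1; continue with (107/150715)
flip (107/150715) -> (150715/107): both odd, 107 mod 4 = 3, 150715 mod 4 = 3, so the flip contributes -1; sign now -1
(150715/107): 150715 mod 107 = 59, so (150715/107) = (59/107)
flip (59/107) -> (107/59): both odd, 59 mod 4 = 3, 107 mod 4 = 3, so the flip contributes -1; sign now +1
(107/59): 107 mod 59 = 48, so (107/59) = (48/59)
factor out 2^4: 48 = 2^4·3; with 59 mod 8 = 3, (2/59) = -1; sign now +1; continue with (3/59)
flip (3/59) -> (59/3): both odd, 3 mod 4 = 3, 59 mod 4 = 3, so the flip contributes -1; sign now -1
(59/3): 59 mod 3 = 2, so (59/3) = (2/3)
factor out 2^1: 2 = 2^1·1; with 3 mod 8 = 3, (2/3) = -1; sign now +1; continue with (1/3)
reached (1/3) = 1, so the symbol is +1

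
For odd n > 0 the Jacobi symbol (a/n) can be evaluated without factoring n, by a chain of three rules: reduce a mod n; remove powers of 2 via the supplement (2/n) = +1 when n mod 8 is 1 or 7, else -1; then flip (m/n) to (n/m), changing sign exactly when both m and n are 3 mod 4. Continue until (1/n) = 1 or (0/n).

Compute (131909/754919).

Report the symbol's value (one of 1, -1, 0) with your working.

1

reciprocity: (131909/754919) = +1·(754919/131909) since 131909 mod 4 = 1, 754919 mod 4 = 3; sign now +1
(754919/131909) = (95374/131909)   [reduce mod 131909]
95374 = 2^1·47687; (2/131909) = -1 since 131909 mod 8 = 5, so (95374/131909) = (-1)^1·(47687/131909); sign now -1
reciprocity: (47687/131909) = +1·(131909/47687) since 47687 mod 4 = 3, 131909 mod 4 = 1; sign now -1
(131909/47687) = (36535/47687)   [reduce mod 47687]
reciprocity: (36535/47687) = -1·(47687/36535) since 36535 mod 4 = 3, 47687 mod 4 = 3; sign now +1
(47687/36535) = (11152/36535)   [reduce mod 36535]
11152 = 2^4·697; (2/36535) = +1 since 36535 mod 8 = 7, so (11152/36535) = (+1)^4·(697/36535); sign now +1
reciprocity: (697/36535) = +1·(36535/697) since 697 mod 4 = 1, 36535 mod 4 = 3; sign now +1
(36535/697) = (291/697)   [reduce mod 697]
reciprocity: (291/697) = +1·(697/291) since 291 mod 4 = 3, 697 mod 4 = 1; sign now +1
(697/291) = (115/291)   [reduce mod 291]
reciprocity: (115/291) = -1·(291/115) since 115 mod 4 = 3, 291 mod 4 = 3; sign now -1
(291/115) = (61/115)   [reduce mod 115]
reciprocity: (61/115) = +1·(115/61) since 61 mod 4 = 1, 115 mod 4 = 3; sign now -1
(115/61) = (54/61)   [reduce mod 61]
54 = 2^1·27; (2/61) = -1 since 61 mod 8 = 5, so (54/61) = (-1)^1·(27/61); sign now +1
reciprocity: (27/61) = +1·(61/27) since 27 mod 4 = 3, 61 mod 4 = 1; sign now +1
(61/27) = (7/27)   [reduce mod 27]
reciprocity: (7/27) = -1·(27/7) since 7 mod 4 = 3, 27 mod 4 = 3; sign now -1
(27/7) = (6/7)   [reduce mod 7]
6 = 2^1·3; (2/7) = +1 since 7 mod 8 = 7, so (6/7) = (+1)^1·(3/7); sign now -1
reciprocity: (3/7) = -1·(7/3) since 3 mod 4 = 3, 7 mod 4 = 3; sign now +1
(7/3) = (1/3)   [reduce mod 3]
(1/3) = 1; final value = sign = +1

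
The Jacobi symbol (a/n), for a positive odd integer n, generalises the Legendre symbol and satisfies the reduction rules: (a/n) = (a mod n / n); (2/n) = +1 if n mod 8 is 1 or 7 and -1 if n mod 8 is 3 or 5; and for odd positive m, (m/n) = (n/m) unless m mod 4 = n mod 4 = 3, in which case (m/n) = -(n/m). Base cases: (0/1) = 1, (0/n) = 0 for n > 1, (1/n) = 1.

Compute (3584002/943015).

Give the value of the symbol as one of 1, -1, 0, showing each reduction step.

(3584002/943015) = (754957/943015)   [reduce mod 943015]
reciprocity: (754957/943015) = +1·(943015/754957) since 754957 mod 4 = 1, 943015 mod 4 = 3; sign now +1
(943015/754957) = (188058/754957)   [reduce mod 754957]
188058 = 2^1·94029; (2/754957) = -1 since 754957 mod 8 = 5, so (188058/754957) = (-1)^1·(94029/754957); sign now -1
reciprocity: (94029/754957) = +1·(754957/94029) since 94029 mod 4 = 1, 754957 mod 4 = 1; sign now -1
(754957/94029) = (2725/94029)   [reduce mod 94029]
reciprocity: (2725/94029) = +1·(94029/2725) since 2725 mod 4 = 1, 94029 mod 4 = 1; sign now -1
(94029/2725) = (1379/2725)   [reduce mod 2725]
reciprocity: (1379/2725) = +1·(2725/1379) since 1379 mod 4 = 3, 2725 mod 4 = 1; sign now -1
(2725/1379) = (1346/1379)   [reduce mod 1379]
1346 = 2^1·673; (2/1379) = -1 since 1379 mod 8 = 3, so (1346/1379) = (-1)^1·(673/1379); sign now +1
reciprocity: (673/1379) = +1·(1379/673) since 673 mod 4 = 1, 1379 mod 4 = 3; sign now +1
(1379/673) = (33/673)   [reduce mod 673]
reciprocity: (33/673) = +1·(673/33) since 33 mod 4 = 1, 673 mod 4 = 1; sign now +1
(673/33) = (13/33)   [reduce mod 33]
reciprocity: (13/33) = +1·(33/13) since 13 mod 4 = 1, 33 mod 4 = 1; sign now +1
(33/13) = (7/13)   [reduce mod 13]
reciprocity: (7/13) = +1·(13/7) since 7 mod 4 = 3, 13 mod 4 = 1; sign now +1
(13/7) = (6/7)   [reduce mod 7]
6 = 2^1·3; (2/7) = +1 since 7 mod 8 = 7, so (6/7) = (+1)^1·(3/7); sign now +1
reciprocity: (3/7) = -1·(7/3) since 3 mod 4 = 3, 7 mod 4 = 3; sign now -1
(7/3) = (1/3)   [reduce mod 3]
(1/3) = 1; final value = sign = -1

-1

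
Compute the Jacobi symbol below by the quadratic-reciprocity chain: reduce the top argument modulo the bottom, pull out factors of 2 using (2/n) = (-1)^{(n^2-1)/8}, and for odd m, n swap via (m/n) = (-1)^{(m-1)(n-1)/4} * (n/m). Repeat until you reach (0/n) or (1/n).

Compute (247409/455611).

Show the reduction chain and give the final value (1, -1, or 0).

reciprocity: (247409/455611) = +1·(455611/247409) since 247409 mod 4 = 1, 455611 mod 4 = 3; sign now +1
(455611/247409) = (208202/247409)   [reduce mod 247409]
208202 = 2^1·104101; (2/247409) = +1 since 247409 mod 8 = 1, so (208202/247409) = (+1)^1·(104101/247409); sign now +1
reciprocity: (104101/247409) = +1·(247409/104101) since 104101 mod 4 = 1, 247409 mod 4 = 1; sign now +1
(247409/104101) = (39207/104101)   [reduce mod 104101]
reciprocity: (39207/104101) = +1·(104101/39207) since 39207 mod 4 = 3, 104101 mod 4 = 1; sign now +1
(104101/39207) = (25687/39207)   [reduce mod 39207]
reciprocity: (25687/39207) = -1·(39207/25687) since 25687 mod 4 = 3, 39207 mod 4 = 3; sign now -1
(39207/25687) = (13520/25687)   [reduce mod 25687]
13520 = 2^4·845; (2/25687) = +1 since 25687 mod 8 = 7, so (13520/25687) = (+1)^4·(845/25687); sign now -1
reciprocity: (845/25687) = +1·(25687/845) since 845 mod 4 = 1, 25687 mod 4 = 3; sign now -1
(25687/845) = (337/845)   [reduce mod 845]
reciprocity: (337/845) = +1·(845/337) since 337 mod 4 = 1, 845 mod 4 = 1; sign now -1
(845/337) = (171/337)   [reduce mod 337]
reciprocity: (171/337) = +1·(337/171) since 171 mod 4 = 3, 337 mod 4 = 1; sign now -1
(337/171) = (166/171)   [reduce mod 171]
166 = 2^1·83; (2/171) = -1 since 171 mod 8 = 3, so (166/171) = (-1)^1·(83/171); sign now +1
reciprocity: (83/171) = -1·(171/83) since 83 mod 4 = 3, 171 mod 4 = 3; sign now -1
(171/83) = (5/83)   [reduce mod 83]
reciprocity: (5/83) = +1·(83/5) since 5 mod 4 = 1, 83 mod 4 = 3; sign now -1
(83/5) = (3/5)   [reduce mod 5]
reciprocity: (3/5) = +1·(5/3) since 3 mod 4 = 3, 5 mod 4 = 1; sign now -1
(5/3) = (2/3)   [reduce mod 3]
2 = 2^1·1; (2/3) = -1 since 3 mod 8 = 3, so (2/3) = (-1)^1·(1/3); sign now +1
(1/3) = 1; final value = sign = +1

1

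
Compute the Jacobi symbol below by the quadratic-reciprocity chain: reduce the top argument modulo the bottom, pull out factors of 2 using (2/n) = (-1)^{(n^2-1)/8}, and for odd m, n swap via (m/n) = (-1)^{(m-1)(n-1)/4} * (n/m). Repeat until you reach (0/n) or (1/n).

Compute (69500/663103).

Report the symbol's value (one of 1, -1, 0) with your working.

-1

factor out 2^2: 69500 = 2^2·17375; with 663103 mod 8 = 7, (2/663103) = +1; sign now +1; continue with (17375/663103)
flip (17375/663103) -> (663103/17375): both odd, 17375 mod 4 = 3, 663103 mod 4 = 3, so the flip contributes -1; sign now -1
(663103/17375): 663103 mod 17375 = 2853, so (663103/17375) = (2853/17375)
flip (2853/17375) -> (17375/2853): both odd, 2853 mod 4 = 1, 17375 mod 4 = 3, so the flip contributes +1; sign now -1
(17375/2853): 17375 mod 2853 = 257, so (17375/2853) = (257/2853)
flip (257/2853) -> (2853/257): both odd, 257 mod 4 = 1, 2853 mod 4 = 1, so the flip contributes +1; sign now -1
(2853/257): 2853 mod 257 = 26, so (2853/257) = (26/257)
factor out 2^1: 26 = 2^1·13; with 257 mod 8 = 1, (2/257) = +1; sign now -1; continue with (13/257)
flip (13/257) -> (257/13): both odd, 13 mod 4 = 1, 257 mod 4 = 1, so the flip contributes +1; sign now -1
(257/13): 257 mod 13 = 10, so (257/13) = (10/13)
factor out 2^1: 10 = 2^1·5; with 13 mod 8 = 5, (2/13) = -1; sign now +1; continue with (5/13)
flip (5/13) -> (13/5): both odd, 5 mod 4 = 1, 13 mod 4 = 1, so the flip contributes +1; sign now +1
(13/5): 13 mod 5 = 3, so (13/5) = (3/5)
flip (3/5) -> (5/3): both odd, 3 mod 4 = 3, 5 mod 4 = 1, so the flip contributes +1; sign now +1
(5/3): 5 mod 3 = 2, so (5/3) = (2/3)
factor out 2^1: 2 = 2^1·1; with 3 mod 8 = 3, (2/3) = -1; sign now -1; continue with (1/3)
reached (1/3) = 1, so the symbol is -1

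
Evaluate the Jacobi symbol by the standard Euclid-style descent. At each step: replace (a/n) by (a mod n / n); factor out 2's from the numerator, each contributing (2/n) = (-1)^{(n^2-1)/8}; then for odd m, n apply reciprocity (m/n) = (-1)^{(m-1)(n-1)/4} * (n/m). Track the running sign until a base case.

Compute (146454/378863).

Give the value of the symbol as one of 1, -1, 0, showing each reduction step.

-1

146454 = 2^1·73227; (2/378863) = +1 since 378863 mod 8 = 7, so (146454/378863) = (+1)^1·(73227/378863); sign now +1
reciprocity: (73227/378863) = -1·(378863/73227) since 73227 mod 4 = 3, 378863 mod 4 = 3; sign now -1
(378863/73227) = (12728/73227)   [reduce mod 73227]
12728 = 2^3·1591; (2/73227) = -1 since 73227 mod 8 = 3, so (12728/73227) = (-1)^3·(1591/73227); sign now +1
reciprocity: (1591/73227) = -1·(73227/1591) since 1591 mod 4 = 3, 73227 mod 4 = 3; sign now -1
(73227/1591) = (41/1591)   [reduce mod 1591]
reciprocity: (41/1591) = +1·(1591/41) since 41 mod 4 = 1, 1591 mod 4 = 3; sign now -1
(1591/41) = (33/41)   [reduce mod 41]
reciprocity: (33/41) = +1·(41/33) since 33 mod 4 = 1, 41 mod 4 = 1; sign now -1
(41/33) = (8/33)   [reduce mod 33]
8 = 2^3·1; (2/33) = +1 since 33 mod 8 = 1, so (8/33) = (+1)^3·(1/33); sign now -1
(1/33) = 1; final value = sign = -1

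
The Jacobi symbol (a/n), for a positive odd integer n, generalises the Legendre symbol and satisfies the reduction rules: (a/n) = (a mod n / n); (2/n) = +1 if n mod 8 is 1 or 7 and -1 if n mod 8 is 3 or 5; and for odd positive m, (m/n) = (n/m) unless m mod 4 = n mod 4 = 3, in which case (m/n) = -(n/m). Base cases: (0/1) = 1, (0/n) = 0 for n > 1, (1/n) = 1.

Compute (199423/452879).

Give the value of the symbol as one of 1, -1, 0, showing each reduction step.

0

flip (199423/452879) -> (452879/199423): both odd, 199423 mod 4 = 3, 452879 mod 4 = 3, so the flip contributes -1; sign now -1
(452879/199423): 452879 mod 199423 = 54033, so (452879/199423) = (54033/199423)
flip (54033/199423) -> (199423/54033): both odd, 54033 mod 4 = 1, 199423 mod 4 = 3, so the flip contributes +1; sign now -1
(199423/54033): 199423 mod 54033 = 37324, so (199423/54033) = (37324/54033)
factor out 2^2: 37324 = 2^2·9331; with 54033 mod 8 = 1, (2/54033) = +1; sign now -1; continue with (9331/54033)
flip (9331/54033) -> (54033/9331): both odd, 9331 mod 4 = 3, 54033 mod 4 = 1, so the flip contributes +1; sign now -1
(54033/9331): 54033 mod 9331 = 7378, so (54033/9331) = (7378/9331)
factor out 2^1: 7378 = 2^1·3689; with 9331 mod 8 = 3, (2/9331) = -1; sign now +1; continue with (3689/9331)
flip (3689/9331) -> (9331/3689): both odd, 3689 mod 4 = 1, 9331 mod 4 = 3, so the flip contributes +1; sign now +1
(9331/3689): 9331 mod 3689 = 1953, so (9331/3689) = (1953/3689)
flip (1953/3689) -> (3689/1953): both odd, 1953 mod 4 = 1, 3689 mod 4 = 1, so the flip contributes +1; sign now +1
(3689/1953): 3689 mod 1953 = 1736, so (3689/1953) = (1736/1953)
factor out 2^3: 1736 = 2^3·217; with 1953 mod 8 = 1, (2/1953) = +1; sign now +1; continue with (217/1953)
flip (217/1953) -> (1953/217): both odd, 217 mod 4 = 1, 1953 mod 4 = 1, so the flip contributes +1; sign now +1
(1953/217): 1953 mod 217 = 0, so (1953/217) = (0/217)
reached (0/217); gcd(a, n) > 1, so (0/217) = 0 and the symbol is 0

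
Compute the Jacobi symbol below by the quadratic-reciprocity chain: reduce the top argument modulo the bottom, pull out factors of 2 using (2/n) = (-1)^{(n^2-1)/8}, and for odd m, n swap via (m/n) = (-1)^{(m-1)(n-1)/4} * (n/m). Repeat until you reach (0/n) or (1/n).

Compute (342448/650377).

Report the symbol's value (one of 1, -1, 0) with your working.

-1

factor out 2^4: 342448 = 2^4·21403; with 650377 mod 8 = 1, (2/650377) = +1; sign now +1; continue with (21403/650377)
flip (21403/650377) -> (650377/21403): both odd, 21403 mod 4 = 3, 650377 mod 4 = 1, so the flip contributes +1; sign now +1
(650377/21403): 650377 mod 21403 = 8287, so (650377/21403) = (8287/21403)
flip (8287/21403) -> (21403/8287): both odd, 8287 mod 4 = 3, 21403 mod 4 = 3, so the flip contributes -1; sign now -1
(21403/8287): 21403 mod 8287 = 4829, so (21403/8287) = (4829/8287)
flip (4829/8287) -> (8287/4829): both odd, 4829 mod 4 = 1, 8287 mod 4 = 3, so the flip contributes +1; sign now -1
(8287/4829): 8287 mod 4829 = 3458, so (8287/4829) = (3458/4829)
factor out 2^1: 3458 = 2^1·1729; with 4829 mod 8 = 5, (2/4829) = -1; sign now +1; continue with (1729/4829)
flip (1729/4829) -> (4829/1729): both odd, 1729 mod 4 = 1, 4829 mod 4 = 1, so the flip contributes +1; sign now +1
(4829/1729): 4829 mod 1729 = 1371, so (4829/1729) = (1371/1729)
flip (1371/1729) -> (1729/1371): both odd, 1371 mod 4 = 3, 1729 mod 4 = 1, so the flip contributes +1; sign now +1
(1729/1371): 1729 mod 1371 = 358, so (1729/1371) = (358/1371)
factor out 2^1: 358 = 2^1·179; with 1371 mod 8 = 3, (2/1371) = -1; sign now -1; continue with (179/1371)
flip (179/1371) -> (1371/179): both odd, 179 mod 4 = 3, 1371 mod 4 = 3, so the flip contributes -1; sign now +1
(1371/179): 1371 mod 179 = 118, so (1371/179) = (118/179)
factor out 2^1: 118 = 2^1·59; with 179 mod 8 = 3, (2/179) = -1; sign now -1; continue with (59/179)
flip (59/179) -> (179/59): both odd, 59 mod 4 = 3, 179 mod 4 = 3, so the flip contributes -1; sign now +1
(179/59): 179 mod 59 = 2, so (179/59) = (2/59)
factor out 2^1: 2 = 2^1·1; with 59 mod 8 = 3, (2/59) = -1; sign now -1; continue with (1/59)
reached (1/59) = 1, so the symbol is -1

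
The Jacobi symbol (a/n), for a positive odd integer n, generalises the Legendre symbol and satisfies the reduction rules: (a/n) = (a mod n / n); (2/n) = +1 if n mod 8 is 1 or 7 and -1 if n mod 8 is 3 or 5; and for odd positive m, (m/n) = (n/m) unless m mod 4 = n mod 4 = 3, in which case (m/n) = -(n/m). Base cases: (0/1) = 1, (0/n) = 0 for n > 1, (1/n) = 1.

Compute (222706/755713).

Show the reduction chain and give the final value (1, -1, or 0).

1

222706 = 2^1·111353; (2/755713) = +1 since 755713 mod 8 = 1, so (222706/755713) = (+1)^1·(111353/755713); sign now +1
reciprocity: (111353/755713) = +1·(755713/111353) since 111353 mod 4 = 1, 755713 mod 4 = 1; sign now +1
(755713/111353) = (87595/111353)   [reduce mod 111353]
reciprocity: (87595/111353) = +1·(111353/87595) since 87595 mod 4 = 3, 111353 mod 4 = 1; sign now +1
(111353/87595) = (23758/87595)   [reduce mod 87595]
23758 = 2^1·11879; (2/87595) = -1 since 87595 mod 8 = 3, so (23758/87595) = (-1)^1·(11879/87595); sign now -1
reciprocity: (11879/87595) = -1·(87595/11879) since 11879 mod 4 = 3, 87595 mod 4 = 3; sign now +1
(87595/11879) = (4442/11879)   [reduce mod 11879]
4442 = 2^1·2221; (2/11879) = +1 since 11879 mod 8 = 7, so (4442/11879) = (+1)^1·(2221/11879); sign now +1
reciprocity: (2221/11879) = +1·(11879/2221) since 2221 mod 4 = 1, 11879 mod 4 = 3; sign now +1
(11879/2221) = (774/2221)   [reduce mod 2221]
774 = 2^1·387; (2/2221) = -1 since 2221 mod 8 = 5, so (774/2221) = (-1)^1·(387/2221); sign now -1
reciprocity: (387/2221) = +1·(2221/387) since 387 mod 4 = 3, 2221 mod 4 = 1; sign now -1
(2221/387) = (286/387)   [reduce mod 387]
286 = 2^1·143; (2/387) = -1 since 387 mod 8 = 3, so (286/387) = (-1)^1·(143/387); sign now +1
reciprocity: (143/387) = -1·(387/143) since 143 mod 4 = 3, 387 mod 4 = 3; sign now -1
(387/143) = (101/143)   [reduce mod 143]
reciprocity: (101/143) = +1·(143/101) since 101 mod 4 = 1, 143 mod 4 = 3; sign now -1
(143/101) = (42/101)   [reduce mod 101]
42 = 2^1·21; (2/101) = -1 since 101 mod 8 = 5, so (42/101) = (-1)^1·(21/101); sign now +1
reciprocity: (21/101) = +1·(101/21) since 21 mod 4 = 1, 101 mod 4 = 1; sign now +1
(101/21) = (17/21)   [reduce mod 21]
reciprocity: (17/21) = +1·(21/17) since 17 mod 4 = 1, 21 mod 4 = 1; sign now +1
(21/17) = (4/17)   [reduce mod 17]
4 = 2^2·1; (2/17) = +1 since 17 mod 8 = 1, so (4/17) = (+1)^2·(1/17); sign now +1
(1/17) = 1; final value = sign = +1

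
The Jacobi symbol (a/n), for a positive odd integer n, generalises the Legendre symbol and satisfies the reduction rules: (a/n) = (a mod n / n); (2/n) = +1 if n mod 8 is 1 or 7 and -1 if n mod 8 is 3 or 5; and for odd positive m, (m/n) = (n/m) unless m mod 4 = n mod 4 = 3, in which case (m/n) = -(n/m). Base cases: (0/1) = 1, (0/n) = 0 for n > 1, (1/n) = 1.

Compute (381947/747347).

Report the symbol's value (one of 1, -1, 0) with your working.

-1

flip (381947/747347) -> (747347/381947): both odd, 381947 mod 4 = 3, 747347 mod 4 = 3, so the flip contributes -1; sign now -1
(747347/381947): 747347 mod 381947 = 365400, so (747347/381947) = (365400/381947)
factor out 2^3: 365400 = 2^3·45675; with 381947 mod 8 = 3, (2/381947) = -1; sign now +1; continue with (45675/381947)
flip (45675/381947) -> (381947/45675): both odd, 45675 mod 4 = 3, 381947 mod 4 = 3, so the flip contributes -1; sign now -1
(381947/45675): 381947 mod 45675 = 16547, so (381947/45675) = (16547/45675)
flip (16547/45675) -> (45675/16547): both odd, 16547 mod 4 = 3, 45675 mod 4 = 3, so the flip contributes -1; sign now +1
(45675/16547): 45675 mod 16547 = 12581, so (45675/16547) = (12581/16547)
flip (12581/16547) -> (16547/12581): both odd, 12581 mod 4 = 1, 16547 mod 4 = 3, so the flip contributes +1; sign now +1
(16547/12581): 16547 mod 12581 = 3966, so (16547/12581) = (3966/12581)
factor out 2^1: 3966 = 2^1·1983; with 12581 mod 8 = 5, (2/12581) = -1; sign now -1; continue with (1983/12581)
flip (1983/12581) -> (12581/1983): both odd, 1983 mod 4 = 3, 12581 mod 4 = 1, so the flip contributes +1; sign now -1
(12581/1983): 12581 mod 1983 = 683, so (12581/1983) = (683/1983)
flip (683/1983) -> (1983/683): both odd, 683 mod 4 = 3, 1983 mod 4 = 3, so the flip contributes -1; sign now +1
(1983/683): 1983 mod 683 = 617, so (1983/683) = (617/683)
flip (617/683) -> (683/617): both odd, 617 mod 4 = 1, 683 mod 4 = 3, so the flip contributes +1; sign now +1
(683/617): 683 mod 617 = 66, so (683/617) = (66/617)
factor out 2^1: 66 = 2^1·33; with 617 mod 8 = 1, (2/617) = +1; sign now +1; continue with (33/617)
flip (33/617) -> (617/33): both odd, 33 mod 4 = 1, 617 mod 4 = 1, so the flip contributes +1; sign now +1
(617/33): 617 mod 33 = 23, so (617/33) = (23/33)
flip (23/33) -> (33/23): both odd, 23 mod 4 = 3, 33 mod 4 = 1, so the flip contributes +1; sign now +1
(33/23): 33 mod 23 = 10, so (33/23) = (10/23)
factor out 2^1: 10 = 2^1·5; with 23 mod 8 = 7, (2/23) = +1; sign now +1; continue with (5/23)
flip (5/23) -> (23/5): both odd, 5 mod 4 = 1, 23 mod 4 = 3, so the flip contributes +1; sign now +1
(23/5): 23 mod 5 = 3, so (23/5) = (3/5)
flip (3/5) -> (5/3): both odd, 3 mod 4 = 3, 5 mod 4 = 1, so the flip contributes +1; sign now +1
(5/3): 5 mod 3 = 2, so (5/3) = (2/3)
factor out 2^1: 2 = 2^1·1; with 3 mod 8 = 3, (2/3) = -1; sign now -1; continue with (1/3)
reached (1/3) = 1, so the symbol is -1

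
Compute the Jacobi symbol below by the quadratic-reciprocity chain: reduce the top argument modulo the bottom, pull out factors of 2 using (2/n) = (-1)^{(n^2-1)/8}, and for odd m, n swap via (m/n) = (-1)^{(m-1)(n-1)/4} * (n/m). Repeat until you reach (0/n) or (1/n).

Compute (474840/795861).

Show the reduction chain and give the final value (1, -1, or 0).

474840 = 2^3·59355; (2/795861) = -1 since 795861 mod 8 = 5, so (474840/795861) = (-1)^3·(59355/795861); sign now -1
reciprocity: (59355/795861) = +1·(795861/59355) since 59355 mod 4 = 3, 795861 mod 4 = 1; sign now -1
(795861/59355) = (24246/59355)   [reduce mod 59355]
24246 = 2^1·12123; (2/59355) = -1 since 59355 mod 8 = 3, so (24246/59355) = (-1)^1·(12123/59355); sign now +1
reciprocity: (12123/59355) = -1·(59355/12123) since 12123 mod 4 = 3, 59355 mod 4 = 3; sign now -1
(59355/12123) = (10863/12123)   [reduce mod 12123]
reciprocity: (10863/12123) = -1·(12123/10863) since 10863 mod 4 = 3, 12123 mod 4 = 3; sign now +1
(12123/10863) = (1260/10863)   [reduce mod 10863]
1260 = 2^2·315; (2/10863) = +1 since 10863 mod 8 = 7, so (1260/10863) = (+1)^2·(315/10863); sign now +1
reciprocity: (315/10863) = -1·(10863/315) since 315 mod 4 = 3, 10863 mod 4 = 3; sign now -1
(10863/315) = (153/315)   [reduce mod 315]
reciprocity: (153/315) = +1·(315/153) since 153 mod 4 = 1, 315 mod 4 = 3; sign now -1
(315/153) = (9/153)   [reduce mod 153]
reciprocity: (9/153) = +1·(153/9) since 9 mod 4 = 1, 153 mod 4 = 1; sign now -1
(153/9) = (0/9)   [reduce mod 9]
(0/9) = 0   [gcd(a, n) > 1]; final value = 0

0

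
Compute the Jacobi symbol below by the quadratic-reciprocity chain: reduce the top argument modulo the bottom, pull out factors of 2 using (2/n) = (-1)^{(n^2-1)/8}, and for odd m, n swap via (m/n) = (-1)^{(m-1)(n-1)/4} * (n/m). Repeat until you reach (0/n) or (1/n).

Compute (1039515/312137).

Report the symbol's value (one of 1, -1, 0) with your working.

(1039515/312137) = (103104/312137)   [reduce mod 312137]
103104 = 2^6·1611; (2/312137) = +1 since 312137 mod 8 = 1, so (103104/312137) = (+1)^6·(1611/312137); sign now +1
reciprocity: (1611/312137) = +1·(312137/1611) since 1611 mod 4 = 3, 312137 mod 4 = 1; sign now +1
(312137/1611) = (1214/1611)   [reduce mod 1611]
1214 = 2^1·607; (2/1611) = -1 since 1611 mod 8 = 3, so (1214/1611) = (-1)^1·(607/1611); sign now -1
reciprocity: (607/1611) = -1·(1611/607) since 607 mod 4 = 3, 1611 mod 4 = 3; sign now +1
(1611/607) = (397/607)   [reduce mod 607]
reciprocity: (397/607) = +1·(607/397) since 397 mod 4 = 1, 607 mod 4 = 3; sign now +1
(607/397) = (210/397)   [reduce mod 397]
210 = 2^1·105; (2/397) = -1 since 397 mod 8 = 5, so (210/397) = (-1)^1·(105/397); sign now -1
reciprocity: (105/397) = +1·(397/105) since 105 mod 4 = 1, 397 mod 4 = 1; sign now -1
(397/105) = (82/105)   [reduce mod 105]
82 = 2^1·41; (2/105) = +1 since 105 mod 8 = 1, so (82/105) = (+1)^1·(41/105); sign now -1
reciprocity: (41/105) = +1·(105/41) since 41 mod 4 = 1, 105 mod 4 = 1; sign now -1
(105/41) = (23/41)   [reduce mod 41]
reciprocity: (23/41) = +1·(41/23) since 23 mod 4 = 3, 41 mod 4 = 1; sign now -1
(41/23) = (18/23)   [reduce mod 23]
18 = 2^1·9; (2/23) = +1 since 23 mod 8 = 7, so (18/23) = (+1)^1·(9/23); sign now -1
reciprocity: (9/23) = +1·(23/9) since 9 mod 4 = 1, 23 mod 4 = 3; sign now -1
(23/9) = (5/9)   [reduce mod 9]
reciprocity: (5/9) = +1·(9/5) since 5 mod 4 = 1, 9 mod 4 = 1; sign now -1
(9/5) = (4/5)   [reduce mod 5]
4 = 2^2·1; (2/5) = -1 since 5 mod 8 = 5, so (4/5) = (-1)^2·(1/5); sign now -1
(1/5) = 1; final value = sign = -1

-1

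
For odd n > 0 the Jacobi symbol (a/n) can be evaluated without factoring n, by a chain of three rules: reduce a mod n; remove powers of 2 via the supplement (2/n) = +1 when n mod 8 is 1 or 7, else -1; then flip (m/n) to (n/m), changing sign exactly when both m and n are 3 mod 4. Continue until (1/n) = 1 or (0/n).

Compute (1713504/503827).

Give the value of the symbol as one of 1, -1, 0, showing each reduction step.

(1713504/503827): 1713504 mod 503827 = 202023, so (1713504/503827) = (202023/503827)
flip (202023/503827) -> (503827/202023): both odd, 202023 mod 4 = 3, 503827 mod 4 = 3, so the flip contributes -1; sign now -1
(503827/202023): 503827 mod 202023 = 99781, so (503827/202023) = (99781/202023)
flip (99781/202023) -> (202023/99781): both odd, 99781 mod 4 = 1, 202023 mod 4 = 3, so the flip contributes +1; sign now -1
(202023/99781): 202023 mod 99781 = 2461, so (202023/99781) = (2461/99781)
flip (2461/99781) -> (99781/2461): both odd, 2461 mod 4 = 1, 99781 mod 4 = 1, so the flip contributes +1; sign now -1
(99781/2461): 99781 mod 2461 = 1341, so (99781/2461) = (1341/2461)
flip (1341/2461) -> (2461/1341): both odd, 1341 mod 4 = 1, 2461 mod 4 = 1, so the flip contributes +1; sign now -1
(2461/1341): 2461 mod 1341 = 1120, so (2461/1341) = (1120/1341)
factor out 2^5: 1120 = 2^5·35; with 1341 mod 8 = 5, (2/1341) = -1; sign now +1; continue with (35/1341)
flip (35/1341) -> (1341/35): both odd, 35 mod 4 = 3, 1341 mod 4 = 1, so the flip contributes +1; sign now +1
(1341/35): 1341 mod 35 = 11, so (1341/35) = (11/35)
flip (11/35) -> (35/11): both odd, 11 mod 4 = 3, 35 mod 4 = 3, so the flip contributes -1; sign now -1
(35/11): 35 mod 11 = 2, so (35/11) = (2/11)
factor out 2^1: 2 = 2^1·1; with 11 mod 8 = 3, (2/11) = -1; sign now +1; continue with (1/11)
reached (1/11) = 1, so the symbol is +1

1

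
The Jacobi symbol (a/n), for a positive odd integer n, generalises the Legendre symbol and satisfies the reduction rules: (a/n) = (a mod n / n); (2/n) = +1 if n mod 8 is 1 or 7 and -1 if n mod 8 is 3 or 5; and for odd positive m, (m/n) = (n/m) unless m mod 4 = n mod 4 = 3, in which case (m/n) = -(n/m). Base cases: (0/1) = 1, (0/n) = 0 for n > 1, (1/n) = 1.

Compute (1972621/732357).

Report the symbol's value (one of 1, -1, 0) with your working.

-1

(1972621/732357) = (507907/732357)   [reduce mod 732357]
reciprocity: (507907/732357) = +1·(732357/507907) since 507907 mod 4 = 3, 732357 mod 4 = 1; sign now +1
(732357/507907) = (224450/507907)   [reduce mod 507907]
224450 = 2^1·112225; (2/507907) = -1 since 507907 mod 8 = 3, so (224450/507907) = (-1)^1·(112225/507907); sign now -1
reciprocity: (112225/507907) = +1·(507907/112225) since 112225 mod 4 = 1, 507907 mod 4 = 3; sign now -1
(507907/112225) = (59007/112225)   [reduce mod 112225]
reciprocity: (59007/112225) = +1·(112225/59007) since 59007 mod 4 = 3, 112225 mod 4 = 1; sign now -1
(112225/59007) = (53218/59007)   [reduce mod 59007]
53218 = 2^1·26609; (2/59007) = +1 since 59007 mod 8 = 7, so (53218/59007) = (+1)^1·(26609/59007); sign now -1
reciprocity: (26609/59007) = +1·(59007/26609) since 26609 mod 4 = 1, 59007 mod 4 = 3; sign now -1
(59007/26609) = (5789/26609)   [reduce mod 26609]
reciprocity: (5789/26609) = +1·(26609/5789) since 5789 mod 4 = 1, 26609 mod 4 = 1; sign now -1
(26609/5789) = (3453/5789)   [reduce mod 5789]
reciprocity: (3453/5789) = +1·(5789/3453) since 3453 mod 4 = 1, 5789 mod 4 = 1; sign now -1
(5789/3453) = (2336/3453)   [reduce mod 3453]
2336 = 2^5·73; (2/3453) = -1 since 3453 mod 8 = 5, so (2336/3453) = (-1)^5·(73/3453); sign now +1
reciprocity: (73/3453) = +1·(3453/73) since 73 mod 4 = 1, 3453 mod 4 = 1; sign now +1
(3453/73) = (22/73)   [reduce mod 73]
22 = 2^1·11; (2/73) = +1 since 73 mod 8 = 1, so (22/73) = (+1)^1·(11/73); sign now +1
reciprocity: (11/73) = +1·(73/11) since 11 mod 4 = 3, 73 mod 4 = 1; sign now +1
(73/11) = (7/11)   [reduce mod 11]
reciprocity: (7/11) = -1·(11/7) since 7 mod 4 = 3, 11 mod 4 = 3; sign now -1
(11/7) = (4/7)   [reduce mod 7]
4 = 2^2·1; (2/7) = +1 since 7 mod 8 = 7, so (4/7) = (+1)^2·(1/7); sign now -1
(1/7) = 1; final value = sign = -1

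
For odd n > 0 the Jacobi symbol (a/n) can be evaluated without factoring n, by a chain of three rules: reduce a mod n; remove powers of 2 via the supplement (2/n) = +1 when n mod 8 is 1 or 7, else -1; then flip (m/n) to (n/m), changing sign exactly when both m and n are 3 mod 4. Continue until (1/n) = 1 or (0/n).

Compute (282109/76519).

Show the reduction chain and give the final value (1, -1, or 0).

-1

(282109/76519) = (52552/76519)   [reduce mod 76519]
52552 = 2^3·6569; (2/76519) = +1 since 76519 mod 8 = 7, so (52552/76519) = (+1)^3·(6569/76519); sign now +1
reciprocity: (6569/76519) = +1·(76519/6569) since 6569 mod 4 = 1, 76519 mod 4 = 3; sign now +1
(76519/6569) = (4260/6569)   [reduce mod 6569]
4260 = 2^2·1065; (2/6569) = +1 since 6569 mod 8 = 1, so (4260/6569) = (+1)^2·(1065/6569); sign now +1
reciprocity: (1065/6569) = +1·(6569/1065) since 1065 mod 4 = 1, 6569 mod 4 = 1; sign now +1
(6569/1065) = (179/1065)   [reduce mod 1065]
reciprocity: (179/1065) = +1·(1065/179) since 179 mod 4 = 3, 1065 mod 4 = 1; sign now +1
(1065/179) = (170/179)   [reduce mod 179]
170 = 2^1·85; (2/179) = -1 since 179 mod 8 = 3, so (170/179) = (-1)^1·(85/179); sign now -1
reciprocity: (85/179) = +1·(179/85) since 85 mod 4 = 1, 179 mod 4 = 3; sign now -1
(179/85) = (9/85)   [reduce mod 85]
reciprocity: (9/85) = +1·(85/9) since 9 mod 4 = 1, 85 mod 4 = 1; sign now -1
(85/9) = (4/9)   [reduce mod 9]
4 = 2^2·1; (2/9) = +1 since 9 mod 8 = 1, so (4/9) = (+1)^2·(1/9); sign now -1
(1/9) = 1; final value = sign = -1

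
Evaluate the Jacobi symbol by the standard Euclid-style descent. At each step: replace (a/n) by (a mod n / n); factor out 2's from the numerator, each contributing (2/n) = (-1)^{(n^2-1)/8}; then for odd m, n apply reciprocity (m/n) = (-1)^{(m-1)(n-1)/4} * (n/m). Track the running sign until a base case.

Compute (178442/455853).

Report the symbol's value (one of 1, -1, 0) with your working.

-1

178442 = 2^1·89221; (2/455853) = -1 since 455853 mod 8 = 5, so (178442/455853) = (-1)^1·(89221/455853); sign now -1
reciprocity: (89221/455853) = +1·(455853/89221) since 89221 mod 4 = 1, 455853 mod 4 = 1; sign now -1
(455853/89221) = (9748/89221)   [reduce mod 89221]
9748 = 2^2·2437; (2/89221) = -1 since 89221 mod 8 = 5, so (9748/89221) = (-1)^2·(2437/89221); sign now -1
reciprocity: (2437/89221) = +1·(89221/2437) since 2437 mod 4 = 1, 89221 mod 4 = 1; sign now -1
(89221/2437) = (1489/2437)   [reduce mod 2437]
reciprocity: (1489/2437) = +1·(2437/1489) since 1489 mod 4 = 1, 2437 mod 4 = 1; sign now -1
(2437/1489) = (948/1489)   [reduce mod 1489]
948 = 2^2·237; (2/1489) = +1 since 1489 mod 8 = 1, so (948/1489) = (+1)^2·(237/1489); sign now -1
reciprocity: (237/1489) = +1·(1489/237) since 237 mod 4 = 1, 1489 mod 4 = 1; sign now -1
(1489/237) = (67/237)   [reduce mod 237]
reciprocity: (67/237) = +1·(237/67) since 67 mod 4 = 3, 237 mod 4 = 1; sign now -1
(237/67) = (36/67)   [reduce mod 67]
36 = 2^2·9; (2/67) = -1 since 67 mod 8 = 3, so (36/67) = (-1)^2·(9/67); sign now -1
reciprocity: (9/67) = +1·(67/9) since 9 mod 4 = 1, 67 mod 4 = 3; sign now -1
(67/9) = (4/9)   [reduce mod 9]
4 = 2^2·1; (2/9) = +1 since 9 mod 8 = 1, so (4/9) = (+1)^2·(1/9); sign now -1
(1/9) = 1; final value = sign = -1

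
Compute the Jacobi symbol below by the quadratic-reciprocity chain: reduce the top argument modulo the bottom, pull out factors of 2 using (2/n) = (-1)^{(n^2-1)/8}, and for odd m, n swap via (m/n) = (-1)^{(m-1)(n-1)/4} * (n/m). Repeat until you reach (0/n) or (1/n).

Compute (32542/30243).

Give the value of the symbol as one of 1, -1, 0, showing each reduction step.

(32542/30243): 32542 mod 30243 = 2299, so (32542/30243) = (2299/30243)
flip (2299/30243) -> (30243/2299): both odd, 2299 mod 4 = 3, 30243 mod 4 = 3, so the flip contributes -1; sign now -1
(30243/2299): 30243 mod 2299 = 356, so (30243/2299) = (356/2299)
factor out 2^2: 356 = 2^2·89; with 2299 mod 8 = 3, (2/2299) = -1; sign now -1; continue with (89/2299)
flip (89/2299) -> (2299/89): both odd, 89 mod 4 = 1, 2299 mod 4 = 3, so the flip contributes +1; sign now -1
(2299/89): 2299 mod 89 = 74, so (2299/89) = (74/89)
factor out 2^1: 74 = 2^1·37; with 89 mod 8 = 1, (2/89) = +1; sign now -1; continue with (37/89)
flip (37/89) -> (89/37): both odd, 37 mod 4 = 1, 89 mod 4 = 1, so the flip contributes +1; sign now -1
(89/37): 89 mod 37 = 15, so (89/37) = (15/37)
flip (15/37) -> (37/15): both odd, 15 mod 4 = 3, 37 mod 4 = 1, so the flip contributes +1; sign now -1
(37/15): 37 mod 15 = 7, so (37/15) = (7/15)
flip (7/15) -> (15/7): both odd, 7 mod 4 = 3, 15 mod 4 = 3, so the flip contributes -1; sign now +1
(15/7): 15 mod 7 = 1, so (15/7) = (1/7)
reached (1/7) = 1, so the symbol is +1

1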